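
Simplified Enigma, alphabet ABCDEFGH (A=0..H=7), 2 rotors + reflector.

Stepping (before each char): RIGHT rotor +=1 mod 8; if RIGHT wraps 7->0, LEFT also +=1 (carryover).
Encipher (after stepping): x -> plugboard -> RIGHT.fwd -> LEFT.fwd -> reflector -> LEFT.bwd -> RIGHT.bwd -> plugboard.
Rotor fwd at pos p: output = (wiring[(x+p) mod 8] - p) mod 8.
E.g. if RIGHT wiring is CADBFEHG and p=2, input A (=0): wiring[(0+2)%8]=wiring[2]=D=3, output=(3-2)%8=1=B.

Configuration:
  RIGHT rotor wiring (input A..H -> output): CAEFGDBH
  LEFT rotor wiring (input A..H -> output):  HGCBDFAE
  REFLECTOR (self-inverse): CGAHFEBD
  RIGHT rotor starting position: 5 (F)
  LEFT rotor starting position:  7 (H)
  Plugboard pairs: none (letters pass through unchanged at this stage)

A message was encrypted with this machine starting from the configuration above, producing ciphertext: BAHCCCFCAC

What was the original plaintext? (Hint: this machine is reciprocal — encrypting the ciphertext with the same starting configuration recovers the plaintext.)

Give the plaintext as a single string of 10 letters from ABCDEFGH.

Answer: CDDFGEGABB

Derivation:
Char 1 ('B'): step: R->6, L=7; B->plug->B->R->B->L->A->refl->C->L'->E->R'->C->plug->C
Char 2 ('A'): step: R->7, L=7; A->plug->A->R->A->L->F->refl->E->L'->F->R'->D->plug->D
Char 3 ('H'): step: R->0, L->0 (L advanced); H->plug->H->R->H->L->E->refl->F->L'->F->R'->D->plug->D
Char 4 ('C'): step: R->1, L=0; C->plug->C->R->E->L->D->refl->H->L'->A->R'->F->plug->F
Char 5 ('C'): step: R->2, L=0; C->plug->C->R->E->L->D->refl->H->L'->A->R'->G->plug->G
Char 6 ('C'): step: R->3, L=0; C->plug->C->R->A->L->H->refl->D->L'->E->R'->E->plug->E
Char 7 ('F'): step: R->4, L=0; F->plug->F->R->E->L->D->refl->H->L'->A->R'->G->plug->G
Char 8 ('C'): step: R->5, L=0; C->plug->C->R->C->L->C->refl->A->L'->G->R'->A->plug->A
Char 9 ('A'): step: R->6, L=0; A->plug->A->R->D->L->B->refl->G->L'->B->R'->B->plug->B
Char 10 ('C'): step: R->7, L=0; C->plug->C->R->B->L->G->refl->B->L'->D->R'->B->plug->B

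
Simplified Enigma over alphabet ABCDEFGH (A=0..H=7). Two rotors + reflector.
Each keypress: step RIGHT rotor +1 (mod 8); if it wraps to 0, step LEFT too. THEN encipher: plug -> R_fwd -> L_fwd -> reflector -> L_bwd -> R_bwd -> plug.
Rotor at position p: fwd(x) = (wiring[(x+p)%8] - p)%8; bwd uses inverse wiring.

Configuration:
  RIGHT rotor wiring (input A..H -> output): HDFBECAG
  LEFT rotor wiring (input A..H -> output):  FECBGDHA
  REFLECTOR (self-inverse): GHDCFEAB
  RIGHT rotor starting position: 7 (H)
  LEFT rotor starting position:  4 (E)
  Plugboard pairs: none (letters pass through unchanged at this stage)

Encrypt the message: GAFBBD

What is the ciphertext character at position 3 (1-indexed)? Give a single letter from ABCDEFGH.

Char 1 ('G'): step: R->0, L->5 (L advanced); G->plug->G->R->A->L->G->refl->A->L'->D->R'->B->plug->B
Char 2 ('A'): step: R->1, L=5; A->plug->A->R->C->L->D->refl->C->L'->B->R'->E->plug->E
Char 3 ('F'): step: R->2, L=5; F->plug->F->R->E->L->H->refl->B->L'->H->R'->B->plug->B

B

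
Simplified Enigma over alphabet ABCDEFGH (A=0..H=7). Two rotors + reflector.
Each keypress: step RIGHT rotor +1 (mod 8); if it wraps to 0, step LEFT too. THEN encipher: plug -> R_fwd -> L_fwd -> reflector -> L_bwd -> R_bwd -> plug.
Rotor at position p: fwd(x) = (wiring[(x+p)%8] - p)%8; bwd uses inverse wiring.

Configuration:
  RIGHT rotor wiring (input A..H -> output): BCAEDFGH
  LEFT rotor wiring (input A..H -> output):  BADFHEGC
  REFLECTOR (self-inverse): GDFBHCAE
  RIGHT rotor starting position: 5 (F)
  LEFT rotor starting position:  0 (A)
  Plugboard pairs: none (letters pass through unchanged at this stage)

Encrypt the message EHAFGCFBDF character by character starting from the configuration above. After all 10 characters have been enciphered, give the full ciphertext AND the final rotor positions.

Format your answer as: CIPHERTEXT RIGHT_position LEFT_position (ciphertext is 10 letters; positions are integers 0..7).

Answer: ACFADBGEFG 7 1

Derivation:
Char 1 ('E'): step: R->6, L=0; E->plug->E->R->C->L->D->refl->B->L'->A->R'->A->plug->A
Char 2 ('H'): step: R->7, L=0; H->plug->H->R->H->L->C->refl->F->L'->D->R'->C->plug->C
Char 3 ('A'): step: R->0, L->1 (L advanced); A->plug->A->R->B->L->C->refl->F->L'->F->R'->F->plug->F
Char 4 ('F'): step: R->1, L=1; F->plug->F->R->F->L->F->refl->C->L'->B->R'->A->plug->A
Char 5 ('G'): step: R->2, L=1; G->plug->G->R->H->L->A->refl->G->L'->D->R'->D->plug->D
Char 6 ('C'): step: R->3, L=1; C->plug->C->R->C->L->E->refl->H->L'->A->R'->B->plug->B
Char 7 ('F'): step: R->4, L=1; F->plug->F->R->G->L->B->refl->D->L'->E->R'->G->plug->G
Char 8 ('B'): step: R->5, L=1; B->plug->B->R->B->L->C->refl->F->L'->F->R'->E->plug->E
Char 9 ('D'): step: R->6, L=1; D->plug->D->R->E->L->D->refl->B->L'->G->R'->F->plug->F
Char 10 ('F'): step: R->7, L=1; F->plug->F->R->E->L->D->refl->B->L'->G->R'->G->plug->G
Final: ciphertext=ACFADBGEFG, RIGHT=7, LEFT=1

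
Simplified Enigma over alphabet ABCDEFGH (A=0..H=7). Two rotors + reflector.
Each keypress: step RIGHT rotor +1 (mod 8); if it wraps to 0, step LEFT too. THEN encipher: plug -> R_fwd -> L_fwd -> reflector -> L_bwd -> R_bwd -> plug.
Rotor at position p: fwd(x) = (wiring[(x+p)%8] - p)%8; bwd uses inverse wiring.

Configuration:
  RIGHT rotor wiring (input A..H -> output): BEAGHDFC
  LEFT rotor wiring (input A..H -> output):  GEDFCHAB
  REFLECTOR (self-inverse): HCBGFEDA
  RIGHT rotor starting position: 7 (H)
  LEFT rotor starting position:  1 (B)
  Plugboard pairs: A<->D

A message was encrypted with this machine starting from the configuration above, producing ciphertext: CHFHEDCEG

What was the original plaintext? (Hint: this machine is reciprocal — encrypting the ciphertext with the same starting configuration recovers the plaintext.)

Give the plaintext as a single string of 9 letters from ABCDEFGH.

Answer: EBGAHFAFB

Derivation:
Char 1 ('C'): step: R->0, L->2 (L advanced); C->plug->C->R->A->L->B->refl->C->L'->H->R'->E->plug->E
Char 2 ('H'): step: R->1, L=2; H->plug->H->R->A->L->B->refl->C->L'->H->R'->B->plug->B
Char 3 ('F'): step: R->2, L=2; F->plug->F->R->A->L->B->refl->C->L'->H->R'->G->plug->G
Char 4 ('H'): step: R->3, L=2; H->plug->H->R->F->L->H->refl->A->L'->C->R'->D->plug->A
Char 5 ('E'): step: R->4, L=2; E->plug->E->R->F->L->H->refl->A->L'->C->R'->H->plug->H
Char 6 ('D'): step: R->5, L=2; D->plug->A->R->G->L->E->refl->F->L'->D->R'->F->plug->F
Char 7 ('C'): step: R->6, L=2; C->plug->C->R->D->L->F->refl->E->L'->G->R'->D->plug->A
Char 8 ('E'): step: R->7, L=2; E->plug->E->R->H->L->C->refl->B->L'->A->R'->F->plug->F
Char 9 ('G'): step: R->0, L->3 (L advanced); G->plug->G->R->F->L->D->refl->G->L'->E->R'->B->plug->B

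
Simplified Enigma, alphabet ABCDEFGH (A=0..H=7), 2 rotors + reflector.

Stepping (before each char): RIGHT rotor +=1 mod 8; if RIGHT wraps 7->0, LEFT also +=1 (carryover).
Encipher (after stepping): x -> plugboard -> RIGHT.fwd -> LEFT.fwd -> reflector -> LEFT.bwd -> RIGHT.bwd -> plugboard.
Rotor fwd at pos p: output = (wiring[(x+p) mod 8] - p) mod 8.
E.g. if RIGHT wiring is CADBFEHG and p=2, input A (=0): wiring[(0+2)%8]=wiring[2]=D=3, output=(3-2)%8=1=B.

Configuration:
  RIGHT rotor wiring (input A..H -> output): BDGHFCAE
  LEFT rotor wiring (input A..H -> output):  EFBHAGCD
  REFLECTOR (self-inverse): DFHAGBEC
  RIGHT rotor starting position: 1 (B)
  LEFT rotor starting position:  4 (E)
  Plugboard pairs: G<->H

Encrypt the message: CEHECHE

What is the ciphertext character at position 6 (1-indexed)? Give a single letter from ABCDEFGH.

Char 1 ('C'): step: R->2, L=4; C->plug->C->R->D->L->H->refl->C->L'->B->R'->H->plug->G
Char 2 ('E'): step: R->3, L=4; E->plug->E->R->B->L->C->refl->H->L'->D->R'->H->plug->G
Char 3 ('H'): step: R->4, L=4; H->plug->G->R->C->L->G->refl->E->L'->A->R'->D->plug->D
Char 4 ('E'): step: R->5, L=4; E->plug->E->R->G->L->F->refl->B->L'->F->R'->A->plug->A
Char 5 ('C'): step: R->6, L=4; C->plug->C->R->D->L->H->refl->C->L'->B->R'->F->plug->F
Char 6 ('H'): step: R->7, L=4; H->plug->G->R->D->L->H->refl->C->L'->B->R'->H->plug->G

G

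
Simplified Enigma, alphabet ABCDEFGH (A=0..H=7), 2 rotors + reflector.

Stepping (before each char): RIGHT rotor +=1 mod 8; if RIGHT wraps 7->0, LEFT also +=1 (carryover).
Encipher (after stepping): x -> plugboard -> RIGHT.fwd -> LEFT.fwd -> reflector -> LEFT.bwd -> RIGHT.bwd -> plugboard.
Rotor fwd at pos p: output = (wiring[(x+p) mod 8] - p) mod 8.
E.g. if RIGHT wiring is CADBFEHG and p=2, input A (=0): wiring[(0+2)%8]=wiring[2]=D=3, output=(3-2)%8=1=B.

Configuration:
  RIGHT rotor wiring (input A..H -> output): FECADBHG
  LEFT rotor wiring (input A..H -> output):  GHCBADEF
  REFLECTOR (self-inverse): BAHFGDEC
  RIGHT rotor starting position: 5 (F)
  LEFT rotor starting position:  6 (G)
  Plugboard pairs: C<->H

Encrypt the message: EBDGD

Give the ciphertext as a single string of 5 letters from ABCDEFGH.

Char 1 ('E'): step: R->6, L=6; E->plug->E->R->E->L->E->refl->G->L'->A->R'->B->plug->B
Char 2 ('B'): step: R->7, L=6; B->plug->B->R->G->L->C->refl->H->L'->B->R'->E->plug->E
Char 3 ('D'): step: R->0, L->7 (L advanced); D->plug->D->R->A->L->G->refl->E->L'->G->R'->H->plug->C
Char 4 ('G'): step: R->1, L=7; G->plug->G->R->F->L->B->refl->A->L'->C->R'->D->plug->D
Char 5 ('D'): step: R->2, L=7; D->plug->D->R->H->L->F->refl->D->L'->D->R'->G->plug->G

Answer: BECDG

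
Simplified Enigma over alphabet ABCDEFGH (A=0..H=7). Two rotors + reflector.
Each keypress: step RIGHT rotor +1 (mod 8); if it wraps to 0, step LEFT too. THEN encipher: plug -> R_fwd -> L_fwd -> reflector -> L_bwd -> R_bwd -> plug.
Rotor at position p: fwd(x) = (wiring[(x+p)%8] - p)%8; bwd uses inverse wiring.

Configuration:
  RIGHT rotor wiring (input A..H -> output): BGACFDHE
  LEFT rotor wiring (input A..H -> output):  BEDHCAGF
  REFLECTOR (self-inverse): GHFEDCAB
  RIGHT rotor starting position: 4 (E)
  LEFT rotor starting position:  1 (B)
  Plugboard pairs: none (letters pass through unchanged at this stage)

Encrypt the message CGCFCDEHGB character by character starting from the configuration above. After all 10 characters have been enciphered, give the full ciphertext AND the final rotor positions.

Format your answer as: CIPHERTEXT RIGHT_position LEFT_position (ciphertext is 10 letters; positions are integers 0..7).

Answer: BEBDBGADDD 6 2

Derivation:
Char 1 ('C'): step: R->5, L=1; C->plug->C->R->H->L->A->refl->G->L'->C->R'->B->plug->B
Char 2 ('G'): step: R->6, L=1; G->plug->G->R->H->L->A->refl->G->L'->C->R'->E->plug->E
Char 3 ('C'): step: R->7, L=1; C->plug->C->R->H->L->A->refl->G->L'->C->R'->B->plug->B
Char 4 ('F'): step: R->0, L->2 (L advanced); F->plug->F->R->D->L->G->refl->A->L'->C->R'->D->plug->D
Char 5 ('C'): step: R->1, L=2; C->plug->C->R->B->L->F->refl->C->L'->H->R'->B->plug->B
Char 6 ('D'): step: R->2, L=2; D->plug->D->R->B->L->F->refl->C->L'->H->R'->G->plug->G
Char 7 ('E'): step: R->3, L=2; E->plug->E->R->B->L->F->refl->C->L'->H->R'->A->plug->A
Char 8 ('H'): step: R->4, L=2; H->plug->H->R->G->L->H->refl->B->L'->A->R'->D->plug->D
Char 9 ('G'): step: R->5, L=2; G->plug->G->R->F->L->D->refl->E->L'->E->R'->D->plug->D
Char 10 ('B'): step: R->6, L=2; B->plug->B->R->G->L->H->refl->B->L'->A->R'->D->plug->D
Final: ciphertext=BEBDBGADDD, RIGHT=6, LEFT=2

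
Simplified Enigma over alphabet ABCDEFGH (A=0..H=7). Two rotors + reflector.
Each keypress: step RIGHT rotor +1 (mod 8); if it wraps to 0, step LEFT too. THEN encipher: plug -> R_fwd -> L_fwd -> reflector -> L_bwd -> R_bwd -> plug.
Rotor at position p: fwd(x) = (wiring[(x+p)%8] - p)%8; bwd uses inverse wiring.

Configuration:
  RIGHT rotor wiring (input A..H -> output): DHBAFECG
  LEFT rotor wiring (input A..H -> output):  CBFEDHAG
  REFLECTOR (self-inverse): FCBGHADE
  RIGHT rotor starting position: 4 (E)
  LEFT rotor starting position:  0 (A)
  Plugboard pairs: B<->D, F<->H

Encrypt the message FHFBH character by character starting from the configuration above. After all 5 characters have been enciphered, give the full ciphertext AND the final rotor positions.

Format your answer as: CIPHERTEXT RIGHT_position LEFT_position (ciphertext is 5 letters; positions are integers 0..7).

Answer: CFGFG 1 1

Derivation:
Char 1 ('F'): step: R->5, L=0; F->plug->H->R->A->L->C->refl->B->L'->B->R'->C->plug->C
Char 2 ('H'): step: R->6, L=0; H->plug->F->R->C->L->F->refl->A->L'->G->R'->H->plug->F
Char 3 ('F'): step: R->7, L=0; F->plug->H->R->D->L->E->refl->H->L'->F->R'->G->plug->G
Char 4 ('B'): step: R->0, L->1 (L advanced); B->plug->D->R->A->L->A->refl->F->L'->G->R'->H->plug->F
Char 5 ('H'): step: R->1, L=1; H->plug->F->R->B->L->E->refl->H->L'->F->R'->G->plug->G
Final: ciphertext=CFGFG, RIGHT=1, LEFT=1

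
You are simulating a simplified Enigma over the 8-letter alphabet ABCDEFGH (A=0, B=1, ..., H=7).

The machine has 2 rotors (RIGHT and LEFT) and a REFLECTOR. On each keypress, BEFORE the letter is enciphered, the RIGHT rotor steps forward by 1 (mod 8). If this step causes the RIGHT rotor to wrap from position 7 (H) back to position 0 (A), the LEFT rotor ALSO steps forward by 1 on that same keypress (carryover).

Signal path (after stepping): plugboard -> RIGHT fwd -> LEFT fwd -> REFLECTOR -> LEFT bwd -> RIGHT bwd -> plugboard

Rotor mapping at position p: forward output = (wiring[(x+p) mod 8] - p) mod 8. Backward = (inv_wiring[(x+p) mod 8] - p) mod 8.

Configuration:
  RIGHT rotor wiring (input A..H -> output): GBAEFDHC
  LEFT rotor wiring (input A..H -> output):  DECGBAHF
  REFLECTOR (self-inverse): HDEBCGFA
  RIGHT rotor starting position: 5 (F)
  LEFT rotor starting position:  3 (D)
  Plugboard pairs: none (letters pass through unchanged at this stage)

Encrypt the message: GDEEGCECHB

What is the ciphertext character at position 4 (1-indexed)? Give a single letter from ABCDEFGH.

Char 1 ('G'): step: R->6, L=3; G->plug->G->R->H->L->H->refl->A->L'->F->R'->H->plug->H
Char 2 ('D'): step: R->7, L=3; D->plug->D->R->B->L->G->refl->F->L'->C->R'->C->plug->C
Char 3 ('E'): step: R->0, L->4 (L advanced); E->plug->E->R->F->L->A->refl->H->L'->E->R'->D->plug->D
Char 4 ('E'): step: R->1, L=4; E->plug->E->R->C->L->D->refl->B->L'->D->R'->C->plug->C

C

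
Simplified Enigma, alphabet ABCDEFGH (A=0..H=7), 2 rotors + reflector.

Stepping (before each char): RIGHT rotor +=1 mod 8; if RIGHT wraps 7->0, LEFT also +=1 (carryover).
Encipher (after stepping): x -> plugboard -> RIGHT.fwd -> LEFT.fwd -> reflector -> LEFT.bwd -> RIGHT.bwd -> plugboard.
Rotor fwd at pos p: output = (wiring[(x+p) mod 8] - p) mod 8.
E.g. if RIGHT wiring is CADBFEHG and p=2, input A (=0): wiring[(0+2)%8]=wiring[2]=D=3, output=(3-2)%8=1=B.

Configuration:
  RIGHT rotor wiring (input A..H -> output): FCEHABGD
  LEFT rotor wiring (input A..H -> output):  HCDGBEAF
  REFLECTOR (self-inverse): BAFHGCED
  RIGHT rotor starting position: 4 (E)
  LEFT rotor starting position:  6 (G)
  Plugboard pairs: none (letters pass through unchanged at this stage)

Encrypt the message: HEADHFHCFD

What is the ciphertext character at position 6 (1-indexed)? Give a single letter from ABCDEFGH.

Char 1 ('H'): step: R->5, L=6; H->plug->H->R->D->L->E->refl->G->L'->H->R'->F->plug->F
Char 2 ('E'): step: R->6, L=6; E->plug->E->R->G->L->D->refl->H->L'->B->R'->F->plug->F
Char 3 ('A'): step: R->7, L=6; A->plug->A->R->E->L->F->refl->C->L'->A->R'->E->plug->E
Char 4 ('D'): step: R->0, L->7 (L advanced); D->plug->D->R->H->L->B->refl->A->L'->B->R'->F->plug->F
Char 5 ('H'): step: R->1, L=7; H->plug->H->R->E->L->H->refl->D->L'->C->R'->G->plug->G
Char 6 ('F'): step: R->2, L=7; F->plug->F->R->B->L->A->refl->B->L'->H->R'->D->plug->D

D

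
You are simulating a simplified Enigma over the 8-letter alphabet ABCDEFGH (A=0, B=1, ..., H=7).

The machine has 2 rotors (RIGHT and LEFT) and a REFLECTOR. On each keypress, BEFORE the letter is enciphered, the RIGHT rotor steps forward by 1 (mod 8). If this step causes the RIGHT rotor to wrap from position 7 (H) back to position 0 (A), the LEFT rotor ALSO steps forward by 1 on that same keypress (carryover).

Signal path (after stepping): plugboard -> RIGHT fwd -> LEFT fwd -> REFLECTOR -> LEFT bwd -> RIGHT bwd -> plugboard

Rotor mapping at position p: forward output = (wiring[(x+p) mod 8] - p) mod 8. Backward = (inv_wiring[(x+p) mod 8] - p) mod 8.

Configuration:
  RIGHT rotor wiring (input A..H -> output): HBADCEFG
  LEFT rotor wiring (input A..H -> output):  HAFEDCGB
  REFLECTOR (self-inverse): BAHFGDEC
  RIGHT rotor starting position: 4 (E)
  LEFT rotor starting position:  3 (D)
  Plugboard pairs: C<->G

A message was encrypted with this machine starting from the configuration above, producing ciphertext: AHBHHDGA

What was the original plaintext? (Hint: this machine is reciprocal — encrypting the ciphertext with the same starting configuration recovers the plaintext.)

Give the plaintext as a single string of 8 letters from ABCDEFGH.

Answer: DDDABGHH

Derivation:
Char 1 ('A'): step: R->5, L=3; A->plug->A->R->H->L->C->refl->H->L'->C->R'->D->plug->D
Char 2 ('H'): step: R->6, L=3; H->plug->H->R->G->L->F->refl->D->L'->D->R'->D->plug->D
Char 3 ('B'): step: R->7, L=3; B->plug->B->R->A->L->B->refl->A->L'->B->R'->D->plug->D
Char 4 ('H'): step: R->0, L->4 (L advanced); H->plug->H->R->G->L->B->refl->A->L'->H->R'->A->plug->A
Char 5 ('H'): step: R->1, L=4; H->plug->H->R->G->L->B->refl->A->L'->H->R'->B->plug->B
Char 6 ('D'): step: R->2, L=4; D->plug->D->R->C->L->C->refl->H->L'->A->R'->C->plug->G
Char 7 ('G'): step: R->3, L=4; G->plug->C->R->B->L->G->refl->E->L'->F->R'->H->plug->H
Char 8 ('A'): step: R->4, L=4; A->plug->A->R->G->L->B->refl->A->L'->H->R'->H->plug->H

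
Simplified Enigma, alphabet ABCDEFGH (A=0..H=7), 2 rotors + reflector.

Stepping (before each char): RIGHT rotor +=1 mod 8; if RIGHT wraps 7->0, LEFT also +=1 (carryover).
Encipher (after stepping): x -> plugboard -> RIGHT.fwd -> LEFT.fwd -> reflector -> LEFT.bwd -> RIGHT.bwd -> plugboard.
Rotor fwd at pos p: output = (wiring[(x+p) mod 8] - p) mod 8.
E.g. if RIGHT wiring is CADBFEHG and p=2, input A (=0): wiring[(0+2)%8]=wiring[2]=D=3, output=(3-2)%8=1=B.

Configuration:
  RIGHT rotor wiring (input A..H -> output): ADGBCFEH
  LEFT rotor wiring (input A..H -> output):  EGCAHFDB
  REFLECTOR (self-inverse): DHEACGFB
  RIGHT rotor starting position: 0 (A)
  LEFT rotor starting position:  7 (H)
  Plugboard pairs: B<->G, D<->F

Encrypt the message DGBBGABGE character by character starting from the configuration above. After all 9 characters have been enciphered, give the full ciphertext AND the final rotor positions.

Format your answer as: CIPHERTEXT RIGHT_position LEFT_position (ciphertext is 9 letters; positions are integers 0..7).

Answer: GCGEAGGCH 1 0

Derivation:
Char 1 ('D'): step: R->1, L=7; D->plug->F->R->D->L->D->refl->A->L'->F->R'->B->plug->G
Char 2 ('G'): step: R->2, L=7; G->plug->B->R->H->L->E->refl->C->L'->A->R'->C->plug->C
Char 3 ('B'): step: R->3, L=7; B->plug->G->R->A->L->C->refl->E->L'->H->R'->B->plug->G
Char 4 ('B'): step: R->4, L=7; B->plug->G->R->C->L->H->refl->B->L'->E->R'->E->plug->E
Char 5 ('G'): step: R->5, L=7; G->plug->B->R->H->L->E->refl->C->L'->A->R'->A->plug->A
Char 6 ('A'): step: R->6, L=7; A->plug->A->R->G->L->G->refl->F->L'->B->R'->B->plug->G
Char 7 ('B'): step: R->7, L=7; B->plug->G->R->G->L->G->refl->F->L'->B->R'->B->plug->G
Char 8 ('G'): step: R->0, L->0 (L advanced); G->plug->B->R->D->L->A->refl->D->L'->G->R'->C->plug->C
Char 9 ('E'): step: R->1, L=0; E->plug->E->R->E->L->H->refl->B->L'->H->R'->H->plug->H
Final: ciphertext=GCGEAGGCH, RIGHT=1, LEFT=0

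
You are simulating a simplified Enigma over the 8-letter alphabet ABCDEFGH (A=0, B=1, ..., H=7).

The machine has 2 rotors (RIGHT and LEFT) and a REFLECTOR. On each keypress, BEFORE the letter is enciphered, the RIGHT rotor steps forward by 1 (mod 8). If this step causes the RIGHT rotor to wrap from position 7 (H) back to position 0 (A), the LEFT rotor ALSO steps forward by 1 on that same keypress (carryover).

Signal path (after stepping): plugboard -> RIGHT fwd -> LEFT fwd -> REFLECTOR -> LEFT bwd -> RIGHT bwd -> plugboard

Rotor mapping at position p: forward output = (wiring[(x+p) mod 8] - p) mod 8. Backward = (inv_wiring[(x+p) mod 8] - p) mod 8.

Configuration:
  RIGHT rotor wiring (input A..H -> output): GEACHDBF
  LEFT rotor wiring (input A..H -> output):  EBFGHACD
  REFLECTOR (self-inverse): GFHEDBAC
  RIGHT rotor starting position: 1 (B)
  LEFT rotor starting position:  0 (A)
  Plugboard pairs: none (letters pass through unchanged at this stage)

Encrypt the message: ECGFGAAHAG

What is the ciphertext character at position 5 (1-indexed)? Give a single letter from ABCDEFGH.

Char 1 ('E'): step: R->2, L=0; E->plug->E->R->H->L->D->refl->E->L'->A->R'->B->plug->B
Char 2 ('C'): step: R->3, L=0; C->plug->C->R->A->L->E->refl->D->L'->H->R'->A->plug->A
Char 3 ('G'): step: R->4, L=0; G->plug->G->R->E->L->H->refl->C->L'->G->R'->H->plug->H
Char 4 ('F'): step: R->5, L=0; F->plug->F->R->D->L->G->refl->A->L'->F->R'->G->plug->G
Char 5 ('G'): step: R->6, L=0; G->plug->G->R->B->L->B->refl->F->L'->C->R'->E->plug->E

E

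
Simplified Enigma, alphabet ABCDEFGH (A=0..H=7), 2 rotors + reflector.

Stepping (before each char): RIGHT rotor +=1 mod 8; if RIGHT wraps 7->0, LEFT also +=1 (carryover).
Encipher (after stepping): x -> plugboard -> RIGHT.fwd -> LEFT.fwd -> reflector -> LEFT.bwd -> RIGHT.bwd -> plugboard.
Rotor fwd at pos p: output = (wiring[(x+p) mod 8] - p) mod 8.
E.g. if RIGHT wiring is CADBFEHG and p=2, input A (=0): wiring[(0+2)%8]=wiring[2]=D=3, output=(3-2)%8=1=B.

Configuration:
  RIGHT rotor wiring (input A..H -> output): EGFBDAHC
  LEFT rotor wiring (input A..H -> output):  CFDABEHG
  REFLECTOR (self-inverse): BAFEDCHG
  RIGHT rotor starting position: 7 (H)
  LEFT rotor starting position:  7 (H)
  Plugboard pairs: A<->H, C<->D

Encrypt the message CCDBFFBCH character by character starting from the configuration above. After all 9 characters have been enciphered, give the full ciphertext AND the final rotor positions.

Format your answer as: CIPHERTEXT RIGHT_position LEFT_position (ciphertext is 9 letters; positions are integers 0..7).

Char 1 ('C'): step: R->0, L->0 (L advanced); C->plug->D->R->B->L->F->refl->C->L'->A->R'->F->plug->F
Char 2 ('C'): step: R->1, L=0; C->plug->D->R->C->L->D->refl->E->L'->F->R'->A->plug->H
Char 3 ('D'): step: R->2, L=0; D->plug->C->R->B->L->F->refl->C->L'->A->R'->F->plug->F
Char 4 ('B'): step: R->3, L=0; B->plug->B->R->A->L->C->refl->F->L'->B->R'->F->plug->F
Char 5 ('F'): step: R->4, L=0; F->plug->F->R->C->L->D->refl->E->L'->F->R'->H->plug->A
Char 6 ('F'): step: R->5, L=0; F->plug->F->R->A->L->C->refl->F->L'->B->R'->E->plug->E
Char 7 ('B'): step: R->6, L=0; B->plug->B->R->E->L->B->refl->A->L'->D->R'->F->plug->F
Char 8 ('C'): step: R->7, L=0; C->plug->D->R->G->L->H->refl->G->L'->H->R'->C->plug->D
Char 9 ('H'): step: R->0, L->1 (L advanced); H->plug->A->R->E->L->D->refl->E->L'->A->R'->F->plug->F
Final: ciphertext=FHFFAEFDF, RIGHT=0, LEFT=1

Answer: FHFFAEFDF 0 1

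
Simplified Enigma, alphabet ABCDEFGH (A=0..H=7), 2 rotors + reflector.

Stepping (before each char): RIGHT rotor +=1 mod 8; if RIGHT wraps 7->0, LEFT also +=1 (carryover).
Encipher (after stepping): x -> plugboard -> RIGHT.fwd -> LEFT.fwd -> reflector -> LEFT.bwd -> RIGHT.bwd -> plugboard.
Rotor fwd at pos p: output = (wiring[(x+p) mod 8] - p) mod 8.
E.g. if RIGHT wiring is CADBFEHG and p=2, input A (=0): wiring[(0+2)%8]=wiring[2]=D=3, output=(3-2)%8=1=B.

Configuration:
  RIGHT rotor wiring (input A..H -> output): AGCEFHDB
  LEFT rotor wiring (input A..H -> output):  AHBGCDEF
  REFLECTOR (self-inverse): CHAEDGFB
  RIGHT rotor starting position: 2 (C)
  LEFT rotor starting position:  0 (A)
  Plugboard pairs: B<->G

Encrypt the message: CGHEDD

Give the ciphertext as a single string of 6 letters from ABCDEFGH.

Answer: DCCDCH

Derivation:
Char 1 ('C'): step: R->3, L=0; C->plug->C->R->E->L->C->refl->A->L'->A->R'->D->plug->D
Char 2 ('G'): step: R->4, L=0; G->plug->B->R->D->L->G->refl->F->L'->H->R'->C->plug->C
Char 3 ('H'): step: R->5, L=0; H->plug->H->R->A->L->A->refl->C->L'->E->R'->C->plug->C
Char 4 ('E'): step: R->6, L=0; E->plug->E->R->E->L->C->refl->A->L'->A->R'->D->plug->D
Char 5 ('D'): step: R->7, L=0; D->plug->D->R->D->L->G->refl->F->L'->H->R'->C->plug->C
Char 6 ('D'): step: R->0, L->1 (L advanced); D->plug->D->R->E->L->C->refl->A->L'->B->R'->H->plug->H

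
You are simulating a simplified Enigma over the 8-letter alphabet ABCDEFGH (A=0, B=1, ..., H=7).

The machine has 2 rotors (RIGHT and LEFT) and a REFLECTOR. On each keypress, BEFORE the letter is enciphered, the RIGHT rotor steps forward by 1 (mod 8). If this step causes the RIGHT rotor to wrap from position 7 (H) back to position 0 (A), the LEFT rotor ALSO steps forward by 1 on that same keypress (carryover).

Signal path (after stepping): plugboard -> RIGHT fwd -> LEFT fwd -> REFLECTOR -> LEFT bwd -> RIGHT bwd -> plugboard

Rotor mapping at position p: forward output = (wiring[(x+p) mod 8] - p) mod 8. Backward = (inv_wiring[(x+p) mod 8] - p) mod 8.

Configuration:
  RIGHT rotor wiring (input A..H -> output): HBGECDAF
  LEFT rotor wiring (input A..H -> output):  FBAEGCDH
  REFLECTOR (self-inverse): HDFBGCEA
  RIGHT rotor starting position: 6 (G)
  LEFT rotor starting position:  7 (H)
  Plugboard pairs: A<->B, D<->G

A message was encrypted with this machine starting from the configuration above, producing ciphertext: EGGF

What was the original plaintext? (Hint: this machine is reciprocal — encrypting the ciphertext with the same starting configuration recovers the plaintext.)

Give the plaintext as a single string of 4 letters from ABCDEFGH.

Answer: AFHB

Derivation:
Char 1 ('E'): step: R->7, L=7; E->plug->E->R->F->L->H->refl->A->L'->A->R'->B->plug->A
Char 2 ('G'): step: R->0, L->0 (L advanced); G->plug->D->R->E->L->G->refl->E->L'->D->R'->F->plug->F
Char 3 ('G'): step: R->1, L=0; G->plug->D->R->B->L->B->refl->D->L'->G->R'->H->plug->H
Char 4 ('F'): step: R->2, L=0; F->plug->F->R->D->L->E->refl->G->L'->E->R'->A->plug->B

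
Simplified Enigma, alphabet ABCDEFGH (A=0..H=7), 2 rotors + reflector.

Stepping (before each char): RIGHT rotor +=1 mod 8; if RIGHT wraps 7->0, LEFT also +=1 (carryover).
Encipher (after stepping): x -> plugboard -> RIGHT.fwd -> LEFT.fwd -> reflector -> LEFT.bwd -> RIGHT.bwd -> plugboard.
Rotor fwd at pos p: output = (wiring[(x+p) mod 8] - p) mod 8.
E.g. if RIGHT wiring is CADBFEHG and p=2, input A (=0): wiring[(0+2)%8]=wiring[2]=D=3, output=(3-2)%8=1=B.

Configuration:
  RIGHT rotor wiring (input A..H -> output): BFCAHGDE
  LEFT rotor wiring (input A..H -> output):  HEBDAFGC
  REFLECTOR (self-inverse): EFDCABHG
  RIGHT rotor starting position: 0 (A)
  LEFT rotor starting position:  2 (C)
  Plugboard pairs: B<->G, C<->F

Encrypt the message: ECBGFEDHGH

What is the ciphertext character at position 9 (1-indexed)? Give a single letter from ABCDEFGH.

Char 1 ('E'): step: R->1, L=2; E->plug->E->R->F->L->A->refl->E->L'->E->R'->A->plug->A
Char 2 ('C'): step: R->2, L=2; C->plug->F->R->C->L->G->refl->H->L'->A->R'->A->plug->A
Char 3 ('B'): step: R->3, L=2; B->plug->G->R->C->L->G->refl->H->L'->A->R'->D->plug->D
Char 4 ('G'): step: R->4, L=2; G->plug->B->R->C->L->G->refl->H->L'->A->R'->D->plug->D
Char 5 ('F'): step: R->5, L=2; F->plug->C->R->H->L->C->refl->D->L'->D->R'->G->plug->B
Char 6 ('E'): step: R->6, L=2; E->plug->E->R->E->L->E->refl->A->L'->F->R'->A->plug->A
Char 7 ('D'): step: R->7, L=2; D->plug->D->R->D->L->D->refl->C->L'->H->R'->G->plug->B
Char 8 ('H'): step: R->0, L->3 (L advanced); H->plug->H->R->E->L->H->refl->G->L'->H->R'->E->plug->E
Char 9 ('G'): step: R->1, L=3; G->plug->B->R->B->L->F->refl->B->L'->G->R'->D->plug->D

D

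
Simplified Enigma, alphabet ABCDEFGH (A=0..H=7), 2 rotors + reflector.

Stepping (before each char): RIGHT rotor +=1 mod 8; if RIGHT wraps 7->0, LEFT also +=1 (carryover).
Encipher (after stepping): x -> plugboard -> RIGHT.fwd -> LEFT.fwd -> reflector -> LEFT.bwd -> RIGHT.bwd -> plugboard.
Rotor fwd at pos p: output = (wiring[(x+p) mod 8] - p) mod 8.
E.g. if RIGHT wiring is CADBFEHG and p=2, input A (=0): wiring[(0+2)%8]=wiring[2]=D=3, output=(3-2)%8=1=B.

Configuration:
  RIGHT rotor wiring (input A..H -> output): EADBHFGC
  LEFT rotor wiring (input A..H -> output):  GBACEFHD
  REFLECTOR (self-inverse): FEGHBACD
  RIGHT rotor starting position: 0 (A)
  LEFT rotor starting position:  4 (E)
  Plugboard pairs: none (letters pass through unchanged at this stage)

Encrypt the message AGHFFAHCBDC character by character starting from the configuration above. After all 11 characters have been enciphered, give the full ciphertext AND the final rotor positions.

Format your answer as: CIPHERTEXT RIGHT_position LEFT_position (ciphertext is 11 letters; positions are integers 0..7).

Answer: EDGGBEDAGEF 3 5

Derivation:
Char 1 ('A'): step: R->1, L=4; A->plug->A->R->H->L->G->refl->C->L'->E->R'->E->plug->E
Char 2 ('G'): step: R->2, L=4; G->plug->G->R->C->L->D->refl->H->L'->D->R'->D->plug->D
Char 3 ('H'): step: R->3, L=4; H->plug->H->R->A->L->A->refl->F->L'->F->R'->G->plug->G
Char 4 ('F'): step: R->4, L=4; F->plug->F->R->E->L->C->refl->G->L'->H->R'->G->plug->G
Char 5 ('F'): step: R->5, L=4; F->plug->F->R->G->L->E->refl->B->L'->B->R'->B->plug->B
Char 6 ('A'): step: R->6, L=4; A->plug->A->R->A->L->A->refl->F->L'->F->R'->E->plug->E
Char 7 ('H'): step: R->7, L=4; H->plug->H->R->H->L->G->refl->C->L'->E->R'->D->plug->D
Char 8 ('C'): step: R->0, L->5 (L advanced); C->plug->C->R->D->L->B->refl->E->L'->E->R'->A->plug->A
Char 9 ('B'): step: R->1, L=5; B->plug->B->R->C->L->G->refl->C->L'->B->R'->G->plug->G
Char 10 ('D'): step: R->2, L=5; D->plug->D->R->D->L->B->refl->E->L'->E->R'->E->plug->E
Char 11 ('C'): step: R->3, L=5; C->plug->C->R->C->L->G->refl->C->L'->B->R'->F->plug->F
Final: ciphertext=EDGGBEDAGEF, RIGHT=3, LEFT=5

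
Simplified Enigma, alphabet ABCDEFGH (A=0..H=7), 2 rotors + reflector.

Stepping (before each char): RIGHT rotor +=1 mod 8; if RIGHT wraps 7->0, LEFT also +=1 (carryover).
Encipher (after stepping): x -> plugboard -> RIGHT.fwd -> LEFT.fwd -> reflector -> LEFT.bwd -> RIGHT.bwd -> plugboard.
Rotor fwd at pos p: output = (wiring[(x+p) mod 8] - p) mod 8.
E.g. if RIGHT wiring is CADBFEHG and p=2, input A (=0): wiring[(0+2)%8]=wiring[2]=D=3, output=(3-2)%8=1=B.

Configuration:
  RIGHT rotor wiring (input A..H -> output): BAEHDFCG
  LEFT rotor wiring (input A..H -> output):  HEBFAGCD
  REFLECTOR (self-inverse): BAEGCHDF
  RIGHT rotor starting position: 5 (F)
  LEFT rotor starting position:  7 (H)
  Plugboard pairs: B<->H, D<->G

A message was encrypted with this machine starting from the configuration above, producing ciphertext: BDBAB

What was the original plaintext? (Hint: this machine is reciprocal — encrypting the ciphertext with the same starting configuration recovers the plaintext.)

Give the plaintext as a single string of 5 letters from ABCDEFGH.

Answer: AHADC

Derivation:
Char 1 ('B'): step: R->6, L=7; B->plug->H->R->H->L->D->refl->G->L'->E->R'->A->plug->A
Char 2 ('D'): step: R->7, L=7; D->plug->G->R->G->L->H->refl->F->L'->C->R'->B->plug->H
Char 3 ('B'): step: R->0, L->0 (L advanced); B->plug->H->R->G->L->C->refl->E->L'->B->R'->A->plug->A
Char 4 ('A'): step: R->1, L=0; A->plug->A->R->H->L->D->refl->G->L'->F->R'->G->plug->D
Char 5 ('B'): step: R->2, L=0; B->plug->H->R->G->L->C->refl->E->L'->B->R'->C->plug->C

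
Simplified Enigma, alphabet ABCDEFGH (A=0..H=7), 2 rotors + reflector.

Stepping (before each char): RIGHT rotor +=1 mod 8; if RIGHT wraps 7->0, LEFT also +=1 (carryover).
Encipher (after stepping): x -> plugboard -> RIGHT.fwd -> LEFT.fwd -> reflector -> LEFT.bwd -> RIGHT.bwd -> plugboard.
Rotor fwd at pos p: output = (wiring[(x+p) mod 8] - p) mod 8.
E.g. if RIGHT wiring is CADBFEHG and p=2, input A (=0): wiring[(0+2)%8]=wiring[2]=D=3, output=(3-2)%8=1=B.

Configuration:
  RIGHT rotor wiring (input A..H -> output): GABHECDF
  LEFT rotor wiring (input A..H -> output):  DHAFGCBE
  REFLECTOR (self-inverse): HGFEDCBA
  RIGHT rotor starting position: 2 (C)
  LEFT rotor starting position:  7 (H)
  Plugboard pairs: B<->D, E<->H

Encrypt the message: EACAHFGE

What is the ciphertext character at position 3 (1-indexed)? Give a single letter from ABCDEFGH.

Char 1 ('E'): step: R->3, L=7; E->plug->H->R->G->L->D->refl->E->L'->B->R'->B->plug->D
Char 2 ('A'): step: R->4, L=7; A->plug->A->R->A->L->F->refl->C->L'->H->R'->C->plug->C
Char 3 ('C'): step: R->5, L=7; C->plug->C->R->A->L->F->refl->C->L'->H->R'->H->plug->E

E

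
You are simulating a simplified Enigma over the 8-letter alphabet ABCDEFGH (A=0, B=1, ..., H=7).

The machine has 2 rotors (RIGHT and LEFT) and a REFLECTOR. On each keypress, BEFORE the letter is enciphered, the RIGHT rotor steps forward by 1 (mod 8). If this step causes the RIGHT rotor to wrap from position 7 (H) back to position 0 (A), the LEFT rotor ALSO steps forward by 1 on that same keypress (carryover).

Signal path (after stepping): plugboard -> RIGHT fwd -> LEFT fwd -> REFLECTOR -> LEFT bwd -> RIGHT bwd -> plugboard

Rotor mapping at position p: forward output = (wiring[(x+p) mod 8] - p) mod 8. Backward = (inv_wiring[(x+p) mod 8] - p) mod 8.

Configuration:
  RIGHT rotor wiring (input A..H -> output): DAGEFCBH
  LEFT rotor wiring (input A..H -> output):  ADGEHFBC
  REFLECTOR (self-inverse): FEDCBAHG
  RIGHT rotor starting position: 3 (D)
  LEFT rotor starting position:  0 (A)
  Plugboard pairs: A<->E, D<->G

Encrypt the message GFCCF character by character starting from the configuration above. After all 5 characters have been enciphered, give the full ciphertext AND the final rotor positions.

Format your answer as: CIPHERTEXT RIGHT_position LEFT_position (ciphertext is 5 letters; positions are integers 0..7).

Char 1 ('G'): step: R->4, L=0; G->plug->D->R->D->L->E->refl->B->L'->G->R'->B->plug->B
Char 2 ('F'): step: R->5, L=0; F->plug->F->R->B->L->D->refl->C->L'->H->R'->G->plug->D
Char 3 ('C'): step: R->6, L=0; C->plug->C->R->F->L->F->refl->A->L'->A->R'->E->plug->A
Char 4 ('C'): step: R->7, L=0; C->plug->C->R->B->L->D->refl->C->L'->H->R'->D->plug->G
Char 5 ('F'): step: R->0, L->1 (L advanced); F->plug->F->R->C->L->D->refl->C->L'->A->R'->B->plug->B
Final: ciphertext=BDAGB, RIGHT=0, LEFT=1

Answer: BDAGB 0 1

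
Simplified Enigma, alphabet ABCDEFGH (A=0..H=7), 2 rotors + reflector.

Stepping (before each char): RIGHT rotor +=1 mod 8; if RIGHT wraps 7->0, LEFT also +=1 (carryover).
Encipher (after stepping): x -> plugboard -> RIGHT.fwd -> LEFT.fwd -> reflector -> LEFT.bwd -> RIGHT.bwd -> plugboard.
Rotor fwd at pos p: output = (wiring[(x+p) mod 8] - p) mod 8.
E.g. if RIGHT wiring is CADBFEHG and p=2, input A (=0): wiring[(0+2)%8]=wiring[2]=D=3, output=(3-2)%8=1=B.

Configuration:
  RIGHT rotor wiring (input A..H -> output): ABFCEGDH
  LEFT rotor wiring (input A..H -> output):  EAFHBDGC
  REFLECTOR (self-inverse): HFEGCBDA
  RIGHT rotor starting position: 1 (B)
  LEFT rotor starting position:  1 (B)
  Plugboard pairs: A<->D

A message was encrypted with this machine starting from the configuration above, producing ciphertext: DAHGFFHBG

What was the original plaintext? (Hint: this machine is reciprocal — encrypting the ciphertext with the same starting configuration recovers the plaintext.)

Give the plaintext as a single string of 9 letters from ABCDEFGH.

Answer: BCFBBADGA

Derivation:
Char 1 ('D'): step: R->2, L=1; D->plug->A->R->D->L->A->refl->H->L'->A->R'->B->plug->B
Char 2 ('A'): step: R->3, L=1; A->plug->D->R->A->L->H->refl->A->L'->D->R'->C->plug->C
Char 3 ('H'): step: R->4, L=1; H->plug->H->R->G->L->B->refl->F->L'->F->R'->F->plug->F
Char 4 ('G'): step: R->5, L=1; G->plug->G->R->F->L->F->refl->B->L'->G->R'->B->plug->B
Char 5 ('F'): step: R->6, L=1; F->plug->F->R->E->L->C->refl->E->L'->B->R'->B->plug->B
Char 6 ('F'): step: R->7, L=1; F->plug->F->R->F->L->F->refl->B->L'->G->R'->D->plug->A
Char 7 ('H'): step: R->0, L->2 (L advanced); H->plug->H->R->H->L->G->refl->D->L'->A->R'->A->plug->D
Char 8 ('B'): step: R->1, L=2; B->plug->B->R->E->L->E->refl->C->L'->G->R'->G->plug->G
Char 9 ('G'): step: R->2, L=2; G->plug->G->R->G->L->C->refl->E->L'->E->R'->D->plug->A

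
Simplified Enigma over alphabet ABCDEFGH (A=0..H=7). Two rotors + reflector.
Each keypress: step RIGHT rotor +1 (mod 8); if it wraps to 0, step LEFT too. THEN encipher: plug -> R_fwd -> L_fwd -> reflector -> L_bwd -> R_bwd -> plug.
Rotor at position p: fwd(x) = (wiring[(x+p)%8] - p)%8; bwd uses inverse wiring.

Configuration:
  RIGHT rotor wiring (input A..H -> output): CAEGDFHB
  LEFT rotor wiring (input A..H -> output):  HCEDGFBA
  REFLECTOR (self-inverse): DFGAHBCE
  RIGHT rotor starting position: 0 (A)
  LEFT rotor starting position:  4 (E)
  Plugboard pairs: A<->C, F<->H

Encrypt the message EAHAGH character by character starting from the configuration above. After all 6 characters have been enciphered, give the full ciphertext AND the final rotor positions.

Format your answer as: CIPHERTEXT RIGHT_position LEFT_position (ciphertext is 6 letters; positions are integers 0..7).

Char 1 ('E'): step: R->1, L=4; E->plug->E->R->E->L->D->refl->A->L'->G->R'->F->plug->H
Char 2 ('A'): step: R->2, L=4; A->plug->C->R->B->L->B->refl->F->L'->C->R'->A->plug->C
Char 3 ('H'): step: R->3, L=4; H->plug->F->R->H->L->H->refl->E->L'->D->R'->A->plug->C
Char 4 ('A'): step: R->4, L=4; A->plug->C->R->D->L->E->refl->H->L'->H->R'->A->plug->C
Char 5 ('G'): step: R->5, L=4; G->plug->G->R->B->L->B->refl->F->L'->C->R'->B->plug->B
Char 6 ('H'): step: R->6, L=4; H->plug->F->R->A->L->C->refl->G->L'->F->R'->G->plug->G
Final: ciphertext=HCCCBG, RIGHT=6, LEFT=4

Answer: HCCCBG 6 4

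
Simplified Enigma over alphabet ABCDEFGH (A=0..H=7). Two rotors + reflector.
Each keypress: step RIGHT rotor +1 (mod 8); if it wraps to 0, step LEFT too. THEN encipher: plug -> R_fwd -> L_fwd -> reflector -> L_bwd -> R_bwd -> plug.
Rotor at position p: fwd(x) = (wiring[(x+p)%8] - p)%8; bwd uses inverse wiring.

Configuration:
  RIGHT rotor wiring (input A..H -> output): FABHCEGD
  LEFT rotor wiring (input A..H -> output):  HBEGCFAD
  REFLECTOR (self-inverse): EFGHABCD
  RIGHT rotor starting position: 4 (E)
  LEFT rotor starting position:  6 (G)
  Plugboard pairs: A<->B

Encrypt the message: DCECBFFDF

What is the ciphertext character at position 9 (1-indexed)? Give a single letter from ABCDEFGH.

Char 1 ('D'): step: R->5, L=6; D->plug->D->R->A->L->C->refl->G->L'->E->R'->F->plug->F
Char 2 ('C'): step: R->6, L=6; C->plug->C->R->H->L->H->refl->D->L'->D->R'->E->plug->E
Char 3 ('E'): step: R->7, L=6; E->plug->E->R->A->L->C->refl->G->L'->E->R'->A->plug->B
Char 4 ('C'): step: R->0, L->7 (L advanced); C->plug->C->R->B->L->A->refl->E->L'->A->R'->B->plug->A
Char 5 ('B'): step: R->1, L=7; B->plug->A->R->H->L->B->refl->F->L'->D->R'->E->plug->E
Char 6 ('F'): step: R->2, L=7; F->plug->F->R->B->L->A->refl->E->L'->A->R'->C->plug->C
Char 7 ('F'): step: R->3, L=7; F->plug->F->R->C->L->C->refl->G->L'->G->R'->H->plug->H
Char 8 ('D'): step: R->4, L=7; D->plug->D->R->H->L->B->refl->F->L'->D->R'->H->plug->H
Char 9 ('F'): step: R->5, L=7; F->plug->F->R->E->L->H->refl->D->L'->F->R'->H->plug->H

H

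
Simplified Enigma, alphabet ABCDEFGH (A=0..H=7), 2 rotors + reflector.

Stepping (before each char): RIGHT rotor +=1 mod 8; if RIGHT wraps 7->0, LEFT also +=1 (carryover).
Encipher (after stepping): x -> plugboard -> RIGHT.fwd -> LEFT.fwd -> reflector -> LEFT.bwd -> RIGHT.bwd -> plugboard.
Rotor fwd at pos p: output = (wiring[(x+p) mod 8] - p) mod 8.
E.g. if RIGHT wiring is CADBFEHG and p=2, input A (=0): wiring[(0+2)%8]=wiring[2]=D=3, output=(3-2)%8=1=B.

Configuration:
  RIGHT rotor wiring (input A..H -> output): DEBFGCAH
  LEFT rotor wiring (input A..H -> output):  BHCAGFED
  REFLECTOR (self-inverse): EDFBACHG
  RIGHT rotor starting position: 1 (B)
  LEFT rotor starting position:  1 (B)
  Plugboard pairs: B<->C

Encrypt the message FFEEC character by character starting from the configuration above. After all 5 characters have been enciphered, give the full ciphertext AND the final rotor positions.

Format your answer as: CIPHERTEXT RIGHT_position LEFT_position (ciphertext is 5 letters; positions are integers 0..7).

Answer: GABFB 6 1

Derivation:
Char 1 ('F'): step: R->2, L=1; F->plug->F->R->F->L->D->refl->B->L'->B->R'->G->plug->G
Char 2 ('F'): step: R->3, L=1; F->plug->F->R->A->L->G->refl->H->L'->C->R'->A->plug->A
Char 3 ('E'): step: R->4, L=1; E->plug->E->R->H->L->A->refl->E->L'->E->R'->C->plug->B
Char 4 ('E'): step: R->5, L=1; E->plug->E->R->H->L->A->refl->E->L'->E->R'->F->plug->F
Char 5 ('C'): step: R->6, L=1; C->plug->B->R->B->L->B->refl->D->L'->F->R'->C->plug->B
Final: ciphertext=GABFB, RIGHT=6, LEFT=1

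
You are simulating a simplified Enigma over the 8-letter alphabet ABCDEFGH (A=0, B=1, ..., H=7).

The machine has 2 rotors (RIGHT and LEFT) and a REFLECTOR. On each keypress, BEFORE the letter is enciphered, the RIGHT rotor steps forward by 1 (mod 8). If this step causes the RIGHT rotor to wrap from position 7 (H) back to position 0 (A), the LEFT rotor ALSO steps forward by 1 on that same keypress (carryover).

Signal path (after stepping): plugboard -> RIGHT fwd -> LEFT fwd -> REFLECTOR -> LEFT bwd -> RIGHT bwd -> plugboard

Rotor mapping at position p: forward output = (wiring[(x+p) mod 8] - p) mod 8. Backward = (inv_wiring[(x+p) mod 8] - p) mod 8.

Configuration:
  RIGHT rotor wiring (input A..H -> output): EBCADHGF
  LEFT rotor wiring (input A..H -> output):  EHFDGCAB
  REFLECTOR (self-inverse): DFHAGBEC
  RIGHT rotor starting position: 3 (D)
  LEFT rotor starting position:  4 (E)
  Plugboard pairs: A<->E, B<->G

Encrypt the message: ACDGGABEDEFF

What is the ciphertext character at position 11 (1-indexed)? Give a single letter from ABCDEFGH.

Char 1 ('A'): step: R->4, L=4; A->plug->E->R->A->L->C->refl->H->L'->H->R'->A->plug->E
Char 2 ('C'): step: R->5, L=4; C->plug->C->R->A->L->C->refl->H->L'->H->R'->D->plug->D
Char 3 ('D'): step: R->6, L=4; D->plug->D->R->D->L->F->refl->B->L'->G->R'->C->plug->C
Char 4 ('G'): step: R->7, L=4; G->plug->B->R->F->L->D->refl->A->L'->E->R'->F->plug->F
Char 5 ('G'): step: R->0, L->5 (L advanced); G->plug->B->R->B->L->D->refl->A->L'->F->R'->H->plug->H
Char 6 ('A'): step: R->1, L=5; A->plug->E->R->G->L->G->refl->E->L'->C->R'->D->plug->D
Char 7 ('B'): step: R->2, L=5; B->plug->G->R->C->L->E->refl->G->L'->G->R'->B->plug->G
Char 8 ('E'): step: R->3, L=5; E->plug->A->R->F->L->A->refl->D->L'->B->R'->F->plug->F
Char 9 ('D'): step: R->4, L=5; D->plug->D->R->B->L->D->refl->A->L'->F->R'->F->plug->F
Char 10 ('E'): step: R->5, L=5; E->plug->A->R->C->L->E->refl->G->L'->G->R'->H->plug->H
Char 11 ('F'): step: R->6, L=5; F->plug->F->R->C->L->E->refl->G->L'->G->R'->C->plug->C

C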